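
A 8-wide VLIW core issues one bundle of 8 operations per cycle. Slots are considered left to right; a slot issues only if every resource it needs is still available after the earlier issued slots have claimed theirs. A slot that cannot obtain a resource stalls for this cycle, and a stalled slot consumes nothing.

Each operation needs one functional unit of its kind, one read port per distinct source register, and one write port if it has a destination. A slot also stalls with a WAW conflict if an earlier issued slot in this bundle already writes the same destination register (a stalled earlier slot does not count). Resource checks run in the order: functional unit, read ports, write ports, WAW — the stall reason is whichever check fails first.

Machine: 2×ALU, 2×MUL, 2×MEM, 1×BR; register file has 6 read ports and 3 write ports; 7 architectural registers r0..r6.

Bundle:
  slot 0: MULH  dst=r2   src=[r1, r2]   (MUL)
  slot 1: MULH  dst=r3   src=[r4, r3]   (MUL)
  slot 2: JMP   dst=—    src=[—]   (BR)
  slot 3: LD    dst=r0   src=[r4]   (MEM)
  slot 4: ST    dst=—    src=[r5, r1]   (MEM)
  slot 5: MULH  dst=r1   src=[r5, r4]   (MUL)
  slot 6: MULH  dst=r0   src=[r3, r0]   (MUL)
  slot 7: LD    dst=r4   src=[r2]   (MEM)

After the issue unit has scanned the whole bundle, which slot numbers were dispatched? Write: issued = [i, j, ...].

slot 0 (MUL): ISSUE — free A2,Mu1,Ld2,B1 rp4 wp2
slot 1 (MUL): ISSUE — free A2,Mu0,Ld2,B1 rp2 wp1
slot 2 (BR): ISSUE — free A2,Mu0,Ld2,B0 rp2 wp1
slot 3 (MEM): ISSUE — free A2,Mu0,Ld1,B0 rp1 wp0
slot 4 (MEM): stall RD_PORT — free A2,Mu0,Ld1,B0 rp1 wp0
slot 5 (MUL): stall FU — free A2,Mu0,Ld1,B0 rp1 wp0
slot 6 (MUL): stall FU — free A2,Mu0,Ld1,B0 rp1 wp0
slot 7 (MEM): stall WR_PORT — free A2,Mu0,Ld1,B0 rp1 wp0

issued = [0, 1, 2, 3]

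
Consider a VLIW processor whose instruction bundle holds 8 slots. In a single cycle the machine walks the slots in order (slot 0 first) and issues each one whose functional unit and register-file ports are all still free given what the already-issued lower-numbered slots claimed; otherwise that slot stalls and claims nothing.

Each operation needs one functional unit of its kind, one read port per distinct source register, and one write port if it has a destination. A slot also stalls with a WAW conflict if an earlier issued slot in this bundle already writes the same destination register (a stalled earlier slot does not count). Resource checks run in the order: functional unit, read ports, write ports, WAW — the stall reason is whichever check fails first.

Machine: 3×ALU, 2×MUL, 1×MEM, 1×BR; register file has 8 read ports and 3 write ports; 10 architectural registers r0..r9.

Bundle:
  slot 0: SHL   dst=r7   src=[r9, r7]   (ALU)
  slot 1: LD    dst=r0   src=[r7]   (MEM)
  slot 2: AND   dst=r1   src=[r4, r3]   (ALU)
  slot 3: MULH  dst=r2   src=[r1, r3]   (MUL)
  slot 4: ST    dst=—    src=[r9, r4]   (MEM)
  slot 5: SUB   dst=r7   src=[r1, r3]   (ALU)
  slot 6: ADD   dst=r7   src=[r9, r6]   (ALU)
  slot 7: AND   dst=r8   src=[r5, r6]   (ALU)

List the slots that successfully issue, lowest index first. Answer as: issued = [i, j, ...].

issued = [0, 1, 2]

[0] ALU needs rd=2 wr=1: ok; after: ALU=2 MUL=2 MEM=1 BR=1, R=6, W=2
[1] MEM needs rd=1 wr=1: ok; after: ALU=2 MUL=2 MEM=0 BR=1, R=5, W=1
[2] ALU needs rd=2 wr=1: ok; after: ALU=1 MUL=2 MEM=0 BR=1, R=3, W=0
[3] MUL needs rd=2 wr=1: WR_PORT; after: ALU=1 MUL=2 MEM=0 BR=1, R=3, W=0
[4] MEM needs rd=2 wr=0: FU; after: ALU=1 MUL=2 MEM=0 BR=1, R=3, W=0
[5] ALU needs rd=2 wr=1: WR_PORT; after: ALU=1 MUL=2 MEM=0 BR=1, R=3, W=0
[6] ALU needs rd=2 wr=1: WR_PORT; after: ALU=1 MUL=2 MEM=0 BR=1, R=3, W=0
[7] ALU needs rd=2 wr=1: WR_PORT; after: ALU=1 MUL=2 MEM=0 BR=1, R=3, W=0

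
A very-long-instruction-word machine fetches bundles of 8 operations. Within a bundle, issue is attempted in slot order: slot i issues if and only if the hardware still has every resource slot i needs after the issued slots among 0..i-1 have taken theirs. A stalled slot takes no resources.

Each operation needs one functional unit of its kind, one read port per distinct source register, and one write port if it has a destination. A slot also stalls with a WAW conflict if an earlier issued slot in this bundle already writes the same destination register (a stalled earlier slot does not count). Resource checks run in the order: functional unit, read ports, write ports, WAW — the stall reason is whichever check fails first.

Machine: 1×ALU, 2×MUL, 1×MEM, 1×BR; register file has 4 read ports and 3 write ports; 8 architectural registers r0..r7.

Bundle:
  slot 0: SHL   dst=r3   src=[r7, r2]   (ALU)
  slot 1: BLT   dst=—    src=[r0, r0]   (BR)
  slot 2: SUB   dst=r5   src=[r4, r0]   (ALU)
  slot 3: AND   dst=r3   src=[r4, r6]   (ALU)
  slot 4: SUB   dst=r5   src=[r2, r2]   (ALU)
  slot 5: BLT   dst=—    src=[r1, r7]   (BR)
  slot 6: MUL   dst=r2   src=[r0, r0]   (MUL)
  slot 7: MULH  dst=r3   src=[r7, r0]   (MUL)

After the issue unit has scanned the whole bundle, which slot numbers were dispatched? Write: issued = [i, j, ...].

#0 ALU src=r7,r2 dispatched  <A:0 Mu:2 Ld:1 B:1 rd:2 wr:2>
#1 BR src=r0,r0 dispatched  <A:0 Mu:2 Ld:1 B:0 rd:1 wr:2>
#2 ALU src=r4,r0 held:FU  <A:0 Mu:2 Ld:1 B:0 rd:1 wr:2>
#3 ALU src=r4,r6 held:FU  <A:0 Mu:2 Ld:1 B:0 rd:1 wr:2>
#4 ALU src=r2,r2 held:FU  <A:0 Mu:2 Ld:1 B:0 rd:1 wr:2>
#5 BR src=r1,r7 held:FU  <A:0 Mu:2 Ld:1 B:0 rd:1 wr:2>
#6 MUL src=r0,r0 dispatched  <A:0 Mu:1 Ld:1 B:0 rd:0 wr:1>
#7 MUL src=r7,r0 held:RD_PORT  <A:0 Mu:1 Ld:1 B:0 rd:0 wr:1>

issued = [0, 1, 6]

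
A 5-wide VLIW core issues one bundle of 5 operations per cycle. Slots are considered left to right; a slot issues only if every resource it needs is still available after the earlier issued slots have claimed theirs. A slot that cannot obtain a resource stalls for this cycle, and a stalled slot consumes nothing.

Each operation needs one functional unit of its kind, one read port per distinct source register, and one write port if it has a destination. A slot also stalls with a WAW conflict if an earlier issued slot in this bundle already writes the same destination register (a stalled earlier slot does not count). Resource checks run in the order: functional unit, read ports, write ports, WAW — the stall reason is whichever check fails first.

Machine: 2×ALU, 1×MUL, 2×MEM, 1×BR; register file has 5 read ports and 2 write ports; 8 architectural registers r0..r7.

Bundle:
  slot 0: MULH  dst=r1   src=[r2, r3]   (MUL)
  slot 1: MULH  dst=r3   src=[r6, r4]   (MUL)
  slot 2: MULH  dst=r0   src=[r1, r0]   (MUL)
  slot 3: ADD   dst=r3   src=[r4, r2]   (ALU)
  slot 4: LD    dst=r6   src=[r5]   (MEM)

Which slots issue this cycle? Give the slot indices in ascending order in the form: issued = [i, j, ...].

issued = [0, 3]

slot 0 (MUL): ISSUE — free A2,Mu0,Ld2,B1 rp3 wp1
slot 1 (MUL): stall FU — free A2,Mu0,Ld2,B1 rp3 wp1
slot 2 (MUL): stall FU — free A2,Mu0,Ld2,B1 rp3 wp1
slot 3 (ALU): ISSUE — free A1,Mu0,Ld2,B1 rp1 wp0
slot 4 (MEM): stall WR_PORT — free A1,Mu0,Ld2,B1 rp1 wp0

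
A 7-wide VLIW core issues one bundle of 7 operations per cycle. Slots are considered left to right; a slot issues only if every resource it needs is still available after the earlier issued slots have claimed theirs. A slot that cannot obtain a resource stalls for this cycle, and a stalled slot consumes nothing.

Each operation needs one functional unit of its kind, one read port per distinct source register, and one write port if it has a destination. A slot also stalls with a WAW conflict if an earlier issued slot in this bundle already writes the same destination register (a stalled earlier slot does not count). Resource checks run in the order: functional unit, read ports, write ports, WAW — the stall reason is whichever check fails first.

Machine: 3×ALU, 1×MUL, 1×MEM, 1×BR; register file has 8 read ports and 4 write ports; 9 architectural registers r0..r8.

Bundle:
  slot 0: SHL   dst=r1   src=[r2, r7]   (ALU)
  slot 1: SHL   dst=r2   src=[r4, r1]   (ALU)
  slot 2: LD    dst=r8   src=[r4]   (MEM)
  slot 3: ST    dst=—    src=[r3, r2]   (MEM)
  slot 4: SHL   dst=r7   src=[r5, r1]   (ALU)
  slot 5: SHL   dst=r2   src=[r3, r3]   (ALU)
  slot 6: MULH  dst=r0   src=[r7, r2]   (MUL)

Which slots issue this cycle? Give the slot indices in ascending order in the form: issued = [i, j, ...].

issued = [0, 1, 2, 4]

(0) want 1×ALU +2rd +1wr — yes → AL2|MU1|ME1|BR1|rd6|wr3
(1) want 1×ALU +2rd +1wr — yes → AL1|MU1|ME1|BR1|rd4|wr2
(2) want 1×MEM +1rd +1wr — yes → AL1|MU1|ME0|BR1|rd3|wr1
(3) want 1×MEM +2rd +0wr — FU → AL1|MU1|ME0|BR1|rd3|wr1
(4) want 1×ALU +2rd +1wr — yes → AL0|MU1|ME0|BR1|rd1|wr0
(5) want 1×ALU +1rd +1wr — FU → AL0|MU1|ME0|BR1|rd1|wr0
(6) want 1×MUL +2rd +1wr — RD_PORT → AL0|MU1|ME0|BR1|rd1|wr0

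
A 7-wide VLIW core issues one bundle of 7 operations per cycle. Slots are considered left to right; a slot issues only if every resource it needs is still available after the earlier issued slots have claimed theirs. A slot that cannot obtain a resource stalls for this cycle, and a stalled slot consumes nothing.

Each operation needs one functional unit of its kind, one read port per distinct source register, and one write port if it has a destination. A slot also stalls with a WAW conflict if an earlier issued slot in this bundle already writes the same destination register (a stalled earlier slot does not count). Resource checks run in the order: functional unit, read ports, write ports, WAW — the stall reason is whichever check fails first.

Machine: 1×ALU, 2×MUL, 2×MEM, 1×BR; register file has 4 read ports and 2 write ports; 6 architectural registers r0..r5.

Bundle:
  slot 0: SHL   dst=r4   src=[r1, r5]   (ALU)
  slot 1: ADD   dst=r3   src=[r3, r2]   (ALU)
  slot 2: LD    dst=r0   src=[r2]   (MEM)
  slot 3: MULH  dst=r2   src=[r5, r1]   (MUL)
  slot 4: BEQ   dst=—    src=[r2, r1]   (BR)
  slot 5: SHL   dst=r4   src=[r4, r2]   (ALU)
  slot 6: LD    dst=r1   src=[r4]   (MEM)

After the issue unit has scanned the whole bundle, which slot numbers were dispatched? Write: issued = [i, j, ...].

issued = [0, 2]

(0) want 1×ALU +2rd +1wr — yes → AL0|MU2|ME2|BR1|rd2|wr1
(1) want 1×ALU +2rd +1wr — FU → AL0|MU2|ME2|BR1|rd2|wr1
(2) want 1×MEM +1rd +1wr — yes → AL0|MU2|ME1|BR1|rd1|wr0
(3) want 1×MUL +2rd +1wr — RD_PORT → AL0|MU2|ME1|BR1|rd1|wr0
(4) want 1×BR +2rd +0wr — RD_PORT → AL0|MU2|ME1|BR1|rd1|wr0
(5) want 1×ALU +2rd +1wr — FU → AL0|MU2|ME1|BR1|rd1|wr0
(6) want 1×MEM +1rd +1wr — WR_PORT → AL0|MU2|ME1|BR1|rd1|wr0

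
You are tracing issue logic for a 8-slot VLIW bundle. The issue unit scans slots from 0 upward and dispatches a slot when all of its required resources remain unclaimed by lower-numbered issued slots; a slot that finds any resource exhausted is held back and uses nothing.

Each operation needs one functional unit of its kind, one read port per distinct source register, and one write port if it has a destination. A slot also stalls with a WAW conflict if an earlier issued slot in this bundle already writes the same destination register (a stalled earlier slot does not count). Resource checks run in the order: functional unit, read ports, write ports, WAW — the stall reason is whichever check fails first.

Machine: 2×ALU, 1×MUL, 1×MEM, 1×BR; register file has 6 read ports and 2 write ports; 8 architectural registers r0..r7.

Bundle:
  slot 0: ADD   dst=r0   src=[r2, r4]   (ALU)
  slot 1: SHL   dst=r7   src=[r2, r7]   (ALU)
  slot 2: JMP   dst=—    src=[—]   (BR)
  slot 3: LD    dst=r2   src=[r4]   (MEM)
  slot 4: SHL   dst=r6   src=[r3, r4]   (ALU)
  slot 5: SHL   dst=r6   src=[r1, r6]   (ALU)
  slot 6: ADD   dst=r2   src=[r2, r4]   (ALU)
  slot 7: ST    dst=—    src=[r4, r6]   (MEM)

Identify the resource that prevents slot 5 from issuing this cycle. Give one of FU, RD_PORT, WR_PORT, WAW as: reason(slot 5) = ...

  0. ALU→r0 ⇒ go  {1A/1Mu/1Ld/1B | 4r 1w}
  1. ALU→r7 ⇒ go  {0A/1Mu/1Ld/1B | 2r 0w}
  2. BR ⇒ go  {0A/1Mu/1Ld/0B | 2r 0w}
  3. MEM→r2 ⇒ no(WR_PORT)  {0A/1Mu/1Ld/0B | 2r 0w}
  4. ALU→r6 ⇒ no(FU)  {0A/1Mu/1Ld/0B | 2r 0w}
  5. ALU→r6 ⇒ no(FU)  {0A/1Mu/1Ld/0B | 2r 0w}
  6. ALU→r2 ⇒ no(FU)  {0A/1Mu/1Ld/0B | 2r 0w}
  7. MEM ⇒ go  {0A/1Mu/0Ld/0B | 0r 0w}

reason(slot 5) = FU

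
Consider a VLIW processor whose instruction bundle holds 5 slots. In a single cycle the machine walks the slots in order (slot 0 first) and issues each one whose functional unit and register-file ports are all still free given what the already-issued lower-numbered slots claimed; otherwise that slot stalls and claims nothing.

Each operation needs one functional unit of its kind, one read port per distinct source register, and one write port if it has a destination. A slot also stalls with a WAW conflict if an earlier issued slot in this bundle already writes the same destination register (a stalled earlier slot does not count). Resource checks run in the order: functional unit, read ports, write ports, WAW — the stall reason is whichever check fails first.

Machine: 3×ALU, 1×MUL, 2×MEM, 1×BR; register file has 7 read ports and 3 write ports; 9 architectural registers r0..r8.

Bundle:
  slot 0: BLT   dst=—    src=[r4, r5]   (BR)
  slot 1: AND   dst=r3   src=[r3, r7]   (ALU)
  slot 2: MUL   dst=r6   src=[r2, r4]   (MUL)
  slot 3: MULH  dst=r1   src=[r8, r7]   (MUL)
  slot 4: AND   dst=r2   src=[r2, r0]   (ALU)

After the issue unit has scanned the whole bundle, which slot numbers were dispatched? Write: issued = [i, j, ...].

slot 0 (BR): ISSUE — free A3,Mu1,Ld2,B0 rp5 wp3
slot 1 (ALU): ISSUE — free A2,Mu1,Ld2,B0 rp3 wp2
slot 2 (MUL): ISSUE — free A2,Mu0,Ld2,B0 rp1 wp1
slot 3 (MUL): stall FU — free A2,Mu0,Ld2,B0 rp1 wp1
slot 4 (ALU): stall RD_PORT — free A2,Mu0,Ld2,B0 rp1 wp1

issued = [0, 1, 2]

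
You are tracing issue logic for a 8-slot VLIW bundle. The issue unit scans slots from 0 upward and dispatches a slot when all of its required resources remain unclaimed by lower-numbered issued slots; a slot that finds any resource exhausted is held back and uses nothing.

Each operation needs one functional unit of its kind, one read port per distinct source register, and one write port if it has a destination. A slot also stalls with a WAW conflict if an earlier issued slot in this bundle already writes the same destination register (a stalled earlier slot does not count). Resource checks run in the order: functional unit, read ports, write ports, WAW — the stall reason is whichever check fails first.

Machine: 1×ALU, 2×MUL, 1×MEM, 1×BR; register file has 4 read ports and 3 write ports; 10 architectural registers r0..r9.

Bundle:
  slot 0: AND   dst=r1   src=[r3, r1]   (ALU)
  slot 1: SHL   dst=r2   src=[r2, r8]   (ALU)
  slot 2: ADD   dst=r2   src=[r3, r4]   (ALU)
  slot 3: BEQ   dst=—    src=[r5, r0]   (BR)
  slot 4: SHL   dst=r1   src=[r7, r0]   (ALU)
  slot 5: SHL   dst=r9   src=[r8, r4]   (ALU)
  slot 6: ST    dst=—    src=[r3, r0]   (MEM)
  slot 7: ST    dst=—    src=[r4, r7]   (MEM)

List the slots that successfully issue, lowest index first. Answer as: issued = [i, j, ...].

issued = [0, 3]

[0] ALU needs rd=2 wr=1: ok; after: ALU=0 MUL=2 MEM=1 BR=1, R=2, W=2
[1] ALU needs rd=2 wr=1: FU; after: ALU=0 MUL=2 MEM=1 BR=1, R=2, W=2
[2] ALU needs rd=2 wr=1: FU; after: ALU=0 MUL=2 MEM=1 BR=1, R=2, W=2
[3] BR needs rd=2 wr=0: ok; after: ALU=0 MUL=2 MEM=1 BR=0, R=0, W=2
[4] ALU needs rd=2 wr=1: FU; after: ALU=0 MUL=2 MEM=1 BR=0, R=0, W=2
[5] ALU needs rd=2 wr=1: FU; after: ALU=0 MUL=2 MEM=1 BR=0, R=0, W=2
[6] MEM needs rd=2 wr=0: RD_PORT; after: ALU=0 MUL=2 MEM=1 BR=0, R=0, W=2
[7] MEM needs rd=2 wr=0: RD_PORT; after: ALU=0 MUL=2 MEM=1 BR=0, R=0, W=2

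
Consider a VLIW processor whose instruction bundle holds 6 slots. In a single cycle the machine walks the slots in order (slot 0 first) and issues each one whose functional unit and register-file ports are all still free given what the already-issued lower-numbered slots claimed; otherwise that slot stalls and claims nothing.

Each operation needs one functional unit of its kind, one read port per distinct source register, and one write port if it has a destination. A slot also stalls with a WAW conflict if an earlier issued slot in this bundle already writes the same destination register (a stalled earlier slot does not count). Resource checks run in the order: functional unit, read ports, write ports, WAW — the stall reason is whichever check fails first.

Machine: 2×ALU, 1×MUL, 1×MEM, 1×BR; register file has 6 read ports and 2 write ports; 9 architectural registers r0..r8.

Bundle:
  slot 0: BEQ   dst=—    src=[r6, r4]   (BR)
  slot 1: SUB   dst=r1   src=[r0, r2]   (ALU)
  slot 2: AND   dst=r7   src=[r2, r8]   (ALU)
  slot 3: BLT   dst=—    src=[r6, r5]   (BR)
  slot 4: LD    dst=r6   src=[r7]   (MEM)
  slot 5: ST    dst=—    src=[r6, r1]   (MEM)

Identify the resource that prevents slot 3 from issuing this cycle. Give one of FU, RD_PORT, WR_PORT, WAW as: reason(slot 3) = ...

reason(slot 3) = FU

  0. BR ⇒ go  {2A/1Mu/1Ld/0B | 4r 2w}
  1. ALU→r1 ⇒ go  {1A/1Mu/1Ld/0B | 2r 1w}
  2. ALU→r7 ⇒ go  {0A/1Mu/1Ld/0B | 0r 0w}
  3. BR ⇒ no(FU)  {0A/1Mu/1Ld/0B | 0r 0w}
  4. MEM→r6 ⇒ no(RD_PORT)  {0A/1Mu/1Ld/0B | 0r 0w}
  5. MEM ⇒ no(RD_PORT)  {0A/1Mu/1Ld/0B | 0r 0w}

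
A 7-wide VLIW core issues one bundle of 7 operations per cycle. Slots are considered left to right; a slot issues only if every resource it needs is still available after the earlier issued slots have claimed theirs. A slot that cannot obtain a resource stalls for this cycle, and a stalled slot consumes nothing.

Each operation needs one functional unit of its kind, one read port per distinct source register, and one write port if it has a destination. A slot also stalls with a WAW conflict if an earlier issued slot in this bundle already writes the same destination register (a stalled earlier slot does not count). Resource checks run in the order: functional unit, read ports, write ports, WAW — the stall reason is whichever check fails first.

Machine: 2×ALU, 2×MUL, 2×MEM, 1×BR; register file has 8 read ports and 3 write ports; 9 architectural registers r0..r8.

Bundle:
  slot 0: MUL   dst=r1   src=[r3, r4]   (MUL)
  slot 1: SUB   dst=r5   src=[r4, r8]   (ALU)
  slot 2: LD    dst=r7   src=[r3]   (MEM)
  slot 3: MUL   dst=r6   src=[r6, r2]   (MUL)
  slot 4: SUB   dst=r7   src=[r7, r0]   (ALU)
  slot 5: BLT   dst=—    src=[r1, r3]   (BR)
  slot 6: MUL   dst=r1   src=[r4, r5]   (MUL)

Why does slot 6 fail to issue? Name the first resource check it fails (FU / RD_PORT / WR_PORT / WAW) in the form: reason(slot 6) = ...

reason(slot 6) = RD_PORT

slot 0 (MUL): ISSUE — free A2,Mu1,Ld2,B1 rp6 wp2
slot 1 (ALU): ISSUE — free A1,Mu1,Ld2,B1 rp4 wp1
slot 2 (MEM): ISSUE — free A1,Mu1,Ld1,B1 rp3 wp0
slot 3 (MUL): stall WR_PORT — free A1,Mu1,Ld1,B1 rp3 wp0
slot 4 (ALU): stall WR_PORT — free A1,Mu1,Ld1,B1 rp3 wp0
slot 5 (BR): ISSUE — free A1,Mu1,Ld1,B0 rp1 wp0
slot 6 (MUL): stall RD_PORT — free A1,Mu1,Ld1,B0 rp1 wp0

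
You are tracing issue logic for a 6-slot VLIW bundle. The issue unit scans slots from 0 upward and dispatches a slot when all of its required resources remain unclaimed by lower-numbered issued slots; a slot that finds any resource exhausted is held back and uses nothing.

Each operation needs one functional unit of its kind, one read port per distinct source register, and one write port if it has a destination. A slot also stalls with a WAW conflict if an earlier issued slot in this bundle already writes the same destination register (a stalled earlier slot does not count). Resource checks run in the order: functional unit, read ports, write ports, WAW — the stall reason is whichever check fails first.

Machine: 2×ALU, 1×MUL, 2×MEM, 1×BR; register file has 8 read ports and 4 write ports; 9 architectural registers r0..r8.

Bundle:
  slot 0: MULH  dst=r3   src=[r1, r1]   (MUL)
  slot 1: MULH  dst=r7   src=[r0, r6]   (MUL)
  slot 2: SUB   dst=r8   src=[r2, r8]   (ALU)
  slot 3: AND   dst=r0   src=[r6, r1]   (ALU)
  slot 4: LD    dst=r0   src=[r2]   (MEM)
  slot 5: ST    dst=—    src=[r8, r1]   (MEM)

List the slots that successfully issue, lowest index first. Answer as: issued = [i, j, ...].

#0 MUL src=r1,r1 dispatched  <A:2 Mu:0 Ld:2 B:1 rd:7 wr:3>
#1 MUL src=r0,r6 held:FU  <A:2 Mu:0 Ld:2 B:1 rd:7 wr:3>
#2 ALU src=r2,r8 dispatched  <A:1 Mu:0 Ld:2 B:1 rd:5 wr:2>
#3 ALU src=r6,r1 dispatched  <A:0 Mu:0 Ld:2 B:1 rd:3 wr:1>
#4 MEM src=r2 held:WAW  <A:0 Mu:0 Ld:2 B:1 rd:3 wr:1>
#5 MEM src=r8,r1 dispatched  <A:0 Mu:0 Ld:1 B:1 rd:1 wr:1>

issued = [0, 2, 3, 5]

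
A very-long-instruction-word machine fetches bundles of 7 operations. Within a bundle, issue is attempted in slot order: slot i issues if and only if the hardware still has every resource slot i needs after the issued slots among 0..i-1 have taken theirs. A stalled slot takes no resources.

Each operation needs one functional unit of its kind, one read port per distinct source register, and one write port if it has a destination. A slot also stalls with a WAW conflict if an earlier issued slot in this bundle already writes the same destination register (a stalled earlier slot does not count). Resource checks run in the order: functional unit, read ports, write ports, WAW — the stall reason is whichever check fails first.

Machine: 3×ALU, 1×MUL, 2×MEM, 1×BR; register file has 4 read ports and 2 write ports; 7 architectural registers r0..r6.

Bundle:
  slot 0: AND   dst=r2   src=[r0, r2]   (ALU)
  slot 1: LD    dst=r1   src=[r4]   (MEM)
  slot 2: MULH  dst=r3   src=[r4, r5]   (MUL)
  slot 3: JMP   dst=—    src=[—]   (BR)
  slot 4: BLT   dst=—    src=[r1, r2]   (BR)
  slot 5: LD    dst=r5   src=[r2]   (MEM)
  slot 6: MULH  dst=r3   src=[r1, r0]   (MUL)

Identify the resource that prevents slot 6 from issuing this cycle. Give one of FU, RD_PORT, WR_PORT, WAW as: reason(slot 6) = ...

[0] ALU needs rd=2 wr=1: ok; after: ALU=2 MUL=1 MEM=2 BR=1, R=2, W=1
[1] MEM needs rd=1 wr=1: ok; after: ALU=2 MUL=1 MEM=1 BR=1, R=1, W=0
[2] MUL needs rd=2 wr=1: RD_PORT; after: ALU=2 MUL=1 MEM=1 BR=1, R=1, W=0
[3] BR needs rd=0 wr=0: ok; after: ALU=2 MUL=1 MEM=1 BR=0, R=1, W=0
[4] BR needs rd=2 wr=0: FU; after: ALU=2 MUL=1 MEM=1 BR=0, R=1, W=0
[5] MEM needs rd=1 wr=1: WR_PORT; after: ALU=2 MUL=1 MEM=1 BR=0, R=1, W=0
[6] MUL needs rd=2 wr=1: RD_PORT; after: ALU=2 MUL=1 MEM=1 BR=0, R=1, W=0

reason(slot 6) = RD_PORT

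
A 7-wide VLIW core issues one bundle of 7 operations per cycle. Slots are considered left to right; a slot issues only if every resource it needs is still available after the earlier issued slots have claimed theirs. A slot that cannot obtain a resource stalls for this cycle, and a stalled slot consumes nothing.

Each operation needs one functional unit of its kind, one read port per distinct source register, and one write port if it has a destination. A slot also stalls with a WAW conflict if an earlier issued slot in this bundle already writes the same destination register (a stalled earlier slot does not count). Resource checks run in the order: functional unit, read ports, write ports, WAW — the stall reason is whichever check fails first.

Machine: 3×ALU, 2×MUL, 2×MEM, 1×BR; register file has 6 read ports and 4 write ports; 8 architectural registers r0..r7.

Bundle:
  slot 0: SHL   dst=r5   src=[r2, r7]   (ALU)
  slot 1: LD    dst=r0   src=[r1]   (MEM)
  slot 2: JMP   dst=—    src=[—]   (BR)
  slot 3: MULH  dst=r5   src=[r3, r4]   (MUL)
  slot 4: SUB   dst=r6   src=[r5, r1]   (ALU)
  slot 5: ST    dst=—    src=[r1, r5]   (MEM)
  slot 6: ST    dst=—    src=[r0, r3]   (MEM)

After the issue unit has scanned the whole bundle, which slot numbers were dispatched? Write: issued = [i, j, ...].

slot 0 (ALU): ISSUE — free A2,Mu2,Ld2,B1 rp4 wp3
slot 1 (MEM): ISSUE — free A2,Mu2,Ld1,B1 rp3 wp2
slot 2 (BR): ISSUE — free A2,Mu2,Ld1,B0 rp3 wp2
slot 3 (MUL): stall WAW — free A2,Mu2,Ld1,B0 rp3 wp2
slot 4 (ALU): ISSUE — free A1,Mu2,Ld1,B0 rp1 wp1
slot 5 (MEM): stall RD_PORT — free A1,Mu2,Ld1,B0 rp1 wp1
slot 6 (MEM): stall RD_PORT — free A1,Mu2,Ld1,B0 rp1 wp1

issued = [0, 1, 2, 4]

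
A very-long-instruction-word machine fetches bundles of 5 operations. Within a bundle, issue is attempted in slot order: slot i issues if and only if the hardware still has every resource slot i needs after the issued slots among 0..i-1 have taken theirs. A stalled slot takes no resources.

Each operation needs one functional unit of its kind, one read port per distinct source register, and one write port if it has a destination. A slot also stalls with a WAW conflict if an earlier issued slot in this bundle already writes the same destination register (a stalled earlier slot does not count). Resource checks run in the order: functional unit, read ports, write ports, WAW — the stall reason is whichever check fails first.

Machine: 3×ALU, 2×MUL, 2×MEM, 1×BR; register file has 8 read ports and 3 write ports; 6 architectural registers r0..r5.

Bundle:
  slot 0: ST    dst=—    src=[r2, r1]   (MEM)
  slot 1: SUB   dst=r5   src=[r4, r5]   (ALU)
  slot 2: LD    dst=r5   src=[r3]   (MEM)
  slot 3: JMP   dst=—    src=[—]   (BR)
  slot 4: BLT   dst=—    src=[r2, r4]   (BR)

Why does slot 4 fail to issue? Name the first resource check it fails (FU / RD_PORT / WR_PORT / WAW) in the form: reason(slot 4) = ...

  0. MEM ⇒ go  {3A/2Mu/1Ld/1B | 6r 3w}
  1. ALU→r5 ⇒ go  {2A/2Mu/1Ld/1B | 4r 2w}
  2. MEM→r5 ⇒ no(WAW)  {2A/2Mu/1Ld/1B | 4r 2w}
  3. BR ⇒ go  {2A/2Mu/1Ld/0B | 4r 2w}
  4. BR ⇒ no(FU)  {2A/2Mu/1Ld/0B | 4r 2w}

reason(slot 4) = FU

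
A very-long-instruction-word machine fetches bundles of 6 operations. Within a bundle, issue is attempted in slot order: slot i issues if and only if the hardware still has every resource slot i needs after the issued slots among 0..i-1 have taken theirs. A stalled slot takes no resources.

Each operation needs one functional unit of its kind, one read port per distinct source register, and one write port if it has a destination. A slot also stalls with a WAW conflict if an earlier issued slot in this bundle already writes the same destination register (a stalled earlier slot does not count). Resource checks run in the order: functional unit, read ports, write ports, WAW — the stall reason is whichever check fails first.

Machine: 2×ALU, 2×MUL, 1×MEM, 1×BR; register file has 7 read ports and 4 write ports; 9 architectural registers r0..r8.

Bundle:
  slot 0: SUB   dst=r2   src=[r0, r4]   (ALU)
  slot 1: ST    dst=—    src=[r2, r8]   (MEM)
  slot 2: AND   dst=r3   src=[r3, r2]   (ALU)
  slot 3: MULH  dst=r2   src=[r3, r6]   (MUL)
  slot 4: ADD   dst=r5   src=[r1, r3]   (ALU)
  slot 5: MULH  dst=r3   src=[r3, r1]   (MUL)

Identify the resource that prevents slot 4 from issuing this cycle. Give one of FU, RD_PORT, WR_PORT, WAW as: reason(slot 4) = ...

slot 0 (ALU): ISSUE — free A1,Mu2,Ld1,B1 rp5 wp3
slot 1 (MEM): ISSUE — free A1,Mu2,Ld0,B1 rp3 wp3
slot 2 (ALU): ISSUE — free A0,Mu2,Ld0,B1 rp1 wp2
slot 3 (MUL): stall RD_PORT — free A0,Mu2,Ld0,B1 rp1 wp2
slot 4 (ALU): stall FU — free A0,Mu2,Ld0,B1 rp1 wp2
slot 5 (MUL): stall RD_PORT — free A0,Mu2,Ld0,B1 rp1 wp2

reason(slot 4) = FU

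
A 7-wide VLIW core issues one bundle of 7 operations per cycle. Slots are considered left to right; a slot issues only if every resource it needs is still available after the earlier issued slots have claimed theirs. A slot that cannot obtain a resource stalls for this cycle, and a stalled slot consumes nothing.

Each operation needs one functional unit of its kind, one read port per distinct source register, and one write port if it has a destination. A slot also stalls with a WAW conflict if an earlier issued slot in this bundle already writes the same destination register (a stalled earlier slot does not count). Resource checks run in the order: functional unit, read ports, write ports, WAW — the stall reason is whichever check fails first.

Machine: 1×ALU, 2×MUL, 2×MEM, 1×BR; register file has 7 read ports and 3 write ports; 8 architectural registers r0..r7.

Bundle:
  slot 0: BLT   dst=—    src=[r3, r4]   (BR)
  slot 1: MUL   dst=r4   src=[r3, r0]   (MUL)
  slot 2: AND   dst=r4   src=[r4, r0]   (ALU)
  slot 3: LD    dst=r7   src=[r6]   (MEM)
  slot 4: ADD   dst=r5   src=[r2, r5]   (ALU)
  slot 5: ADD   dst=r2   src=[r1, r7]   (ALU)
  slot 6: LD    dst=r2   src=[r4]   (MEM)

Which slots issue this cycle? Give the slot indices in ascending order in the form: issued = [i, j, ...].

issued = [0, 1, 3, 4]

  0. BR ⇒ go  {1A/2Mu/2Ld/0B | 5r 3w}
  1. MUL→r4 ⇒ go  {1A/1Mu/2Ld/0B | 3r 2w}
  2. ALU→r4 ⇒ no(WAW)  {1A/1Mu/2Ld/0B | 3r 2w}
  3. MEM→r7 ⇒ go  {1A/1Mu/1Ld/0B | 2r 1w}
  4. ALU→r5 ⇒ go  {0A/1Mu/1Ld/0B | 0r 0w}
  5. ALU→r2 ⇒ no(FU)  {0A/1Mu/1Ld/0B | 0r 0w}
  6. MEM→r2 ⇒ no(RD_PORT)  {0A/1Mu/1Ld/0B | 0r 0w}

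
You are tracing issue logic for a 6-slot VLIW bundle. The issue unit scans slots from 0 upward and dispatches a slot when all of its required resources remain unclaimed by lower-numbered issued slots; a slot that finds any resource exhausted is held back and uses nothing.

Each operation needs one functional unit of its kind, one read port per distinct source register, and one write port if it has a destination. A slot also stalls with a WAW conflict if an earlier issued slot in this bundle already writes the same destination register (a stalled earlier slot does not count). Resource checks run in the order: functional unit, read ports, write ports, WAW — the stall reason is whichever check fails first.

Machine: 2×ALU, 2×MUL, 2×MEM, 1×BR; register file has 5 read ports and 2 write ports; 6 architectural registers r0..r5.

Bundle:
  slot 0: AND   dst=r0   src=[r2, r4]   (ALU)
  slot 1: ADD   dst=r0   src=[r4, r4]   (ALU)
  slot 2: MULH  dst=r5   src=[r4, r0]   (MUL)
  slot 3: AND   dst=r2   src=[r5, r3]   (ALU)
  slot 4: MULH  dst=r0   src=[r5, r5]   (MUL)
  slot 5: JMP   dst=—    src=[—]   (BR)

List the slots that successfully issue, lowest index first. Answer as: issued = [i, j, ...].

  0. ALU→r0 ⇒ go  {1A/2Mu/2Ld/1B | 3r 1w}
  1. ALU→r0 ⇒ no(WAW)  {1A/2Mu/2Ld/1B | 3r 1w}
  2. MUL→r5 ⇒ go  {1A/1Mu/2Ld/1B | 1r 0w}
  3. ALU→r2 ⇒ no(RD_PORT)  {1A/1Mu/2Ld/1B | 1r 0w}
  4. MUL→r0 ⇒ no(WR_PORT)  {1A/1Mu/2Ld/1B | 1r 0w}
  5. BR ⇒ go  {1A/1Mu/2Ld/0B | 1r 0w}

issued = [0, 2, 5]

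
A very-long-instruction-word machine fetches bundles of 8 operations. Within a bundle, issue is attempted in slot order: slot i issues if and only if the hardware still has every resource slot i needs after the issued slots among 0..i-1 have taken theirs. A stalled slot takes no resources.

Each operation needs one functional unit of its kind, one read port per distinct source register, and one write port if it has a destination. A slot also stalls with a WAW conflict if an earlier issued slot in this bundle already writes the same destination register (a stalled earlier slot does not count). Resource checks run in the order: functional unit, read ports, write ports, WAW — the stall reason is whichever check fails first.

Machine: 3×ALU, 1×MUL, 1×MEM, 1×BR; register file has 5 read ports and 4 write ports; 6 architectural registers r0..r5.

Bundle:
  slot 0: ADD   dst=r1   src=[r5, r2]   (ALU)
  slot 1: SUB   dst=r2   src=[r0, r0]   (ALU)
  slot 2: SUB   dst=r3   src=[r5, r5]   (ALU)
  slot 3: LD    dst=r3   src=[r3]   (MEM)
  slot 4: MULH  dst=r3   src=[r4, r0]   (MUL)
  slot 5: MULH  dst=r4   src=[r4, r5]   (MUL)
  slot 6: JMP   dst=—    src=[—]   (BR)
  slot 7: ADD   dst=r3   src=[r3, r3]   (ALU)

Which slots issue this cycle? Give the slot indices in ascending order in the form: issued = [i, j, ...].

issued = [0, 1, 2, 6]

slot 0 (ALU): ISSUE — free A2,Mu1,Ld1,B1 rp3 wp3
slot 1 (ALU): ISSUE — free A1,Mu1,Ld1,B1 rp2 wp2
slot 2 (ALU): ISSUE — free A0,Mu1,Ld1,B1 rp1 wp1
slot 3 (MEM): stall WAW — free A0,Mu1,Ld1,B1 rp1 wp1
slot 4 (MUL): stall RD_PORT — free A0,Mu1,Ld1,B1 rp1 wp1
slot 5 (MUL): stall RD_PORT — free A0,Mu1,Ld1,B1 rp1 wp1
slot 6 (BR): ISSUE — free A0,Mu1,Ld1,B0 rp1 wp1
slot 7 (ALU): stall FU — free A0,Mu1,Ld1,B0 rp1 wp1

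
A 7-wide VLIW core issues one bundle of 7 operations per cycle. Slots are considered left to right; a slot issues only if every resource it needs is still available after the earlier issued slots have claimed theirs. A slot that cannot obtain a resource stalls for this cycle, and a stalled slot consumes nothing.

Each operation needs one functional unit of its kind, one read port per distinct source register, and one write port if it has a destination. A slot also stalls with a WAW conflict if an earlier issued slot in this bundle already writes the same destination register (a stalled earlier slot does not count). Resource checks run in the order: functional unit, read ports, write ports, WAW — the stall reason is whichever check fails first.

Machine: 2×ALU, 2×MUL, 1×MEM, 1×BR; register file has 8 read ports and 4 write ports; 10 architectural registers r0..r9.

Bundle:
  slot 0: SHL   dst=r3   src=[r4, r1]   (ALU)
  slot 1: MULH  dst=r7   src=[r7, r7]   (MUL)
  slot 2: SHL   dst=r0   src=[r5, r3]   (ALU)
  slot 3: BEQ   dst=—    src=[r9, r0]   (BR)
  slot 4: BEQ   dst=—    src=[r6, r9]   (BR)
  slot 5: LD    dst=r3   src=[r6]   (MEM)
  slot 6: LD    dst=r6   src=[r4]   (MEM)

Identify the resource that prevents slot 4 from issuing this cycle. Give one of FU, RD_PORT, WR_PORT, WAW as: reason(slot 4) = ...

slot 0 (ALU): ISSUE — free A1,Mu2,Ld1,B1 rp6 wp3
slot 1 (MUL): ISSUE — free A1,Mu1,Ld1,B1 rp5 wp2
slot 2 (ALU): ISSUE — free A0,Mu1,Ld1,B1 rp3 wp1
slot 3 (BR): ISSUE — free A0,Mu1,Ld1,B0 rp1 wp1
slot 4 (BR): stall FU — free A0,Mu1,Ld1,B0 rp1 wp1
slot 5 (MEM): stall WAW — free A0,Mu1,Ld1,B0 rp1 wp1
slot 6 (MEM): ISSUE — free A0,Mu1,Ld0,B0 rp0 wp0

reason(slot 4) = FU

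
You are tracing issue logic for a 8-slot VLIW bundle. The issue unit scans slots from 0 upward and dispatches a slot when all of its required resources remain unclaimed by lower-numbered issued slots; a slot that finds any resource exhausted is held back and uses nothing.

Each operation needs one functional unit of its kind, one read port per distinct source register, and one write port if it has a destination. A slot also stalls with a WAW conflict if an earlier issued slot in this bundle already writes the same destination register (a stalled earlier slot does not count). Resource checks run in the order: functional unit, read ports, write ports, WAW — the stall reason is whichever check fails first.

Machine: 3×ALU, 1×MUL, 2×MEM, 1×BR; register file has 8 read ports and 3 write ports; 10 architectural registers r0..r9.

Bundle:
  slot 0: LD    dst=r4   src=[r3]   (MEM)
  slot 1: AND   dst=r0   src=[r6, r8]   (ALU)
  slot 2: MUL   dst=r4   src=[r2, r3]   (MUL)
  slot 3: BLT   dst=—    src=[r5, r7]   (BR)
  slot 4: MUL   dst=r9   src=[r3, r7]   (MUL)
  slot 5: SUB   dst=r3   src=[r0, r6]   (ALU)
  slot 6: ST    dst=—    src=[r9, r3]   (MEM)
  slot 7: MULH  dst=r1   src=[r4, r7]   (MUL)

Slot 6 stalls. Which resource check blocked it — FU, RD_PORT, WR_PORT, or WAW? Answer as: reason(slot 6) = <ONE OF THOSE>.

slot 0 (MEM): ISSUE — free A3,Mu1,Ld1,B1 rp7 wp2
slot 1 (ALU): ISSUE — free A2,Mu1,Ld1,B1 rp5 wp1
slot 2 (MUL): stall WAW — free A2,Mu1,Ld1,B1 rp5 wp1
slot 3 (BR): ISSUE — free A2,Mu1,Ld1,B0 rp3 wp1
slot 4 (MUL): ISSUE — free A2,Mu0,Ld1,B0 rp1 wp0
slot 5 (ALU): stall RD_PORT — free A2,Mu0,Ld1,B0 rp1 wp0
slot 6 (MEM): stall RD_PORT — free A2,Mu0,Ld1,B0 rp1 wp0
slot 7 (MUL): stall FU — free A2,Mu0,Ld1,B0 rp1 wp0

reason(slot 6) = RD_PORT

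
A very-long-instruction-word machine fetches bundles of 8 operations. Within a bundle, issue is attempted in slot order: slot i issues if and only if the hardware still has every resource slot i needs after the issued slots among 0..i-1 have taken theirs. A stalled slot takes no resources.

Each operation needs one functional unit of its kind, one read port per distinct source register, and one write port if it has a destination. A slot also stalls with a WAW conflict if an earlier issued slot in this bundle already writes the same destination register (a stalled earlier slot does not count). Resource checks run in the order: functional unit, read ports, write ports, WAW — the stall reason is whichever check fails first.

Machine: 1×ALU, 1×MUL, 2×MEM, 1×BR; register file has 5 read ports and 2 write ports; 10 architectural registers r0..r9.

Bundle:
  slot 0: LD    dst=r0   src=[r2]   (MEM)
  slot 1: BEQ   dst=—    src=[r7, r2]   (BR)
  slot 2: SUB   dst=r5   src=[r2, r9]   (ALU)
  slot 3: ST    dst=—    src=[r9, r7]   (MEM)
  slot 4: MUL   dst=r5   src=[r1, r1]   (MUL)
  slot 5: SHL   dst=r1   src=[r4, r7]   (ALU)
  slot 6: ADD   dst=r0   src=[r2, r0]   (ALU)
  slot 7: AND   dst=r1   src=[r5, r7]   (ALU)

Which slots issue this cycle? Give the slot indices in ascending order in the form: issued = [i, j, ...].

issued = [0, 1, 2]

[0] MEM needs rd=1 wr=1: ok; after: ALU=1 MUL=1 MEM=1 BR=1, R=4, W=1
[1] BR needs rd=2 wr=0: ok; after: ALU=1 MUL=1 MEM=1 BR=0, R=2, W=1
[2] ALU needs rd=2 wr=1: ok; after: ALU=0 MUL=1 MEM=1 BR=0, R=0, W=0
[3] MEM needs rd=2 wr=0: RD_PORT; after: ALU=0 MUL=1 MEM=1 BR=0, R=0, W=0
[4] MUL needs rd=1 wr=1: RD_PORT; after: ALU=0 MUL=1 MEM=1 BR=0, R=0, W=0
[5] ALU needs rd=2 wr=1: FU; after: ALU=0 MUL=1 MEM=1 BR=0, R=0, W=0
[6] ALU needs rd=2 wr=1: FU; after: ALU=0 MUL=1 MEM=1 BR=0, R=0, W=0
[7] ALU needs rd=2 wr=1: FU; after: ALU=0 MUL=1 MEM=1 BR=0, R=0, W=0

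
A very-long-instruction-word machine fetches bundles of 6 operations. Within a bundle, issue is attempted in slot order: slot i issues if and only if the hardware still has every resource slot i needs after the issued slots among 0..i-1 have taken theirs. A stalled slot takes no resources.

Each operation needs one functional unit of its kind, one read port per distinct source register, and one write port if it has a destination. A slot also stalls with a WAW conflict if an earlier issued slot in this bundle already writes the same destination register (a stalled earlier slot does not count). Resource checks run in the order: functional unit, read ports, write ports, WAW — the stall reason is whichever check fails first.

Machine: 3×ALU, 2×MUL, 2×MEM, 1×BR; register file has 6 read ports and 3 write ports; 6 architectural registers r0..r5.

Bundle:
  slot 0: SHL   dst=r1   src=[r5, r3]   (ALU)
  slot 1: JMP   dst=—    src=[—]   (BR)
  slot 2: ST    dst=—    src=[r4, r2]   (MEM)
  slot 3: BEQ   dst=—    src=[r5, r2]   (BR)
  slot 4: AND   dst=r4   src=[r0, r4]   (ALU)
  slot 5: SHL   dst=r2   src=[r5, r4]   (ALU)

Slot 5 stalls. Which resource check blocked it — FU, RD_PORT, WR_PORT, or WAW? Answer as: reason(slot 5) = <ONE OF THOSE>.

reason(slot 5) = RD_PORT

  0. ALU→r1 ⇒ go  {2A/2Mu/2Ld/1B | 4r 2w}
  1. BR ⇒ go  {2A/2Mu/2Ld/0B | 4r 2w}
  2. MEM ⇒ go  {2A/2Mu/1Ld/0B | 2r 2w}
  3. BR ⇒ no(FU)  {2A/2Mu/1Ld/0B | 2r 2w}
  4. ALU→r4 ⇒ go  {1A/2Mu/1Ld/0B | 0r 1w}
  5. ALU→r2 ⇒ no(RD_PORT)  {1A/2Mu/1Ld/0B | 0r 1w}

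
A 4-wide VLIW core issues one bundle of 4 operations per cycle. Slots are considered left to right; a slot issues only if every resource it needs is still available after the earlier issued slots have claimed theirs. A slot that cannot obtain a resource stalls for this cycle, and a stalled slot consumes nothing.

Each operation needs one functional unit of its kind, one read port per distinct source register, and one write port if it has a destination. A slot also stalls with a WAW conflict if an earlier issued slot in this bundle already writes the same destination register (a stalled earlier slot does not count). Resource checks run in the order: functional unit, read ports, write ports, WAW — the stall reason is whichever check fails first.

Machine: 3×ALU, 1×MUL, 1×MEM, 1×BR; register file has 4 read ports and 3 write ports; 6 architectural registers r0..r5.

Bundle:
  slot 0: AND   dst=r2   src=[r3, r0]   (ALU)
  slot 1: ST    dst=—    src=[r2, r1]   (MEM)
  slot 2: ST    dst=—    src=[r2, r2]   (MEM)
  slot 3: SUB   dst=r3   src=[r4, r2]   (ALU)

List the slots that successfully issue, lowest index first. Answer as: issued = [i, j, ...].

issued = [0, 1]

  0. ALU→r2 ⇒ go  {2A/1Mu/1Ld/1B | 2r 2w}
  1. MEM ⇒ go  {2A/1Mu/0Ld/1B | 0r 2w}
  2. MEM ⇒ no(FU)  {2A/1Mu/0Ld/1B | 0r 2w}
  3. ALU→r3 ⇒ no(RD_PORT)  {2A/1Mu/0Ld/1B | 0r 2w}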